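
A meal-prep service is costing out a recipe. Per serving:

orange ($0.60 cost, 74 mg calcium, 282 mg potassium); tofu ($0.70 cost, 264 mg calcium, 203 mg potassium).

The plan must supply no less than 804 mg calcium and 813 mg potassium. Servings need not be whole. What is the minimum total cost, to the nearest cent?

$2.48

Compare the cost at each extreme point of the feasible region.
orange only: max(804/74, 813/282) = 10.86 servings → $6.52.
tofu only: max(804/264, 813/203) = 4.005 servings → $2.80.
orange + tofu with both tight: 0.8653 servings and 2.803 servings → $2.48.
Cheapest feasible corner: $2.48.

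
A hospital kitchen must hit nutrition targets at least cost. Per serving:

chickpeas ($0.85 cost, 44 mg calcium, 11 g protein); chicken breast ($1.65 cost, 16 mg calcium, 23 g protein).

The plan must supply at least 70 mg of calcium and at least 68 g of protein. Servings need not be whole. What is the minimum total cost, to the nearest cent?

$4.92

Two binding constraints pin down two serving amounts, so the optimal mix uses at most two foods. The candidates are each food alone (scaled to the tighter of calcium/protein) and each pair with both constraints tight.
chickpeas only: max(70/44, 68/11) = 6.182 servings → $5.25.
chicken breast only: max(70/16, 68/23) = 4.375 servings → $7.22.
chickpeas + chicken breast with both tight: 0.6244 servings and 2.658 servings → $4.92.
Cheapest feasible corner: $4.92.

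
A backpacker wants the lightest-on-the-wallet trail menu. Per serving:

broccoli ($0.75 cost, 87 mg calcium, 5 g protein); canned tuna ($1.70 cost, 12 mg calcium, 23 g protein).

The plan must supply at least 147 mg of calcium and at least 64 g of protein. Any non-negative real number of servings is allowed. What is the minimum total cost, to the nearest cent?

For a min-cost LP with two ≥-constraints, a basic feasible solution has at most two positive variables.
broccoli only: max(147/87, 64/5) = 12.8 servings → $9.60.
canned tuna only: max(147/12, 64/23) = 12.25 servings → $20.82.
broccoli + canned tuna with both tight: 1.346 servings and 2.49 servings → $5.24.
The minimum over all feasible corners is $5.24.

$5.24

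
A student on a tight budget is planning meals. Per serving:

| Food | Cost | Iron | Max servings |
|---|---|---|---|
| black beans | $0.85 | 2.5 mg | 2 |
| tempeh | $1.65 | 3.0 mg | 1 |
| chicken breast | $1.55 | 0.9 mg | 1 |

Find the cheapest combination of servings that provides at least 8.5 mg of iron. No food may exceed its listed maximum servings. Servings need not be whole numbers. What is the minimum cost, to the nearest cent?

$4.21

Cost per mg of iron: black beans $0.3400, tempeh $0.5500, chicken breast $1.7222.
Take 2 servings of black beans: +5.0 mg iron for $1.70 (total $1.70, still need 3.5 mg).
Take 1 serving of tempeh: +3.0 mg iron for $1.65 (total $3.35, still need 0.5 mg).
Take 0.5556 servings of chicken breast: +0.5 mg iron for $0.86 (total $4.21, still need 0.0 mg).
Greedy by cheapest-per-mg is optimal for a single linear constraint, so the minimum cost is $4.21.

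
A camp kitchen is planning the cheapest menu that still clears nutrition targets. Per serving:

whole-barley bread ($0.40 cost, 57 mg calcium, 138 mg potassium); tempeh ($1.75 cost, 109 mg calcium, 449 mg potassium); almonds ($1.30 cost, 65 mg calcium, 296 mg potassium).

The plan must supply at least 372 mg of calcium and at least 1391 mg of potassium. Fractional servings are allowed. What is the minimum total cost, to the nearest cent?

A basic optimal solution has at most two foods positive. Try each food alone and each pair with both targets met exactly.
whole-barley bread only: max(372/57, 1391/138) = 10.08 servings → $4.03.
tempeh only: max(372/109, 1391/449) = 3.413 servings → $5.97.
almonds only: max(372/65, 1391/296) = 5.723 servings → $7.44.
whole-barley bread + tempeh with both tight: 1.46 servings and 2.649 servings → $5.22.
whole-barley bread + almonds with both tight: 2.493 servings and 3.537 servings → $5.60.
tempeh + almonds: intersection lies outside the first quadrant.
Cheapest feasible corner: $4.03.

$4.03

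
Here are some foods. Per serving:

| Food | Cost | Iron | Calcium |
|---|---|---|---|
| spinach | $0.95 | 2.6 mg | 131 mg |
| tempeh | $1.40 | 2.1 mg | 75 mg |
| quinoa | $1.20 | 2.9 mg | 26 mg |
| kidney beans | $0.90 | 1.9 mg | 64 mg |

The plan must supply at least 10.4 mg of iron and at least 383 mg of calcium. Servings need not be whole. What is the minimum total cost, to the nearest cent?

With two linear requirements the optimum uses one or two foods; enumerate the corners.
spinach only: max(10.4/2.6, 383/131) = 4 servings → $3.80.
tempeh only: max(10.4/2.1, 383/75) = 5.107 servings → $7.15.
quinoa only: max(10.4/2.9, 383/26) = 14.73 servings → $17.68.
kidney beans only: max(10.4/1.9, 383/64) = 5.984 servings → $5.39.
spinach + tempeh with both tight: 0.3034 servings and 4.577 servings → $6.70.
spinach + quinoa with both tight: 2.691 servings and 1.174 servings → $3.96.
spinach + kidney beans with both tight: 0.7527 servings and 4.444 servings → $4.71.
tempeh + quinoa with both targets exact would need a negative amount; discard.
tempeh + kidney beans: the both-tight solution has a negative serving — not a feasible corner.
quinoa + kidney beans with both targets exact would need a negative amount; discard.
Cheapest feasible corner: $3.80.

$3.80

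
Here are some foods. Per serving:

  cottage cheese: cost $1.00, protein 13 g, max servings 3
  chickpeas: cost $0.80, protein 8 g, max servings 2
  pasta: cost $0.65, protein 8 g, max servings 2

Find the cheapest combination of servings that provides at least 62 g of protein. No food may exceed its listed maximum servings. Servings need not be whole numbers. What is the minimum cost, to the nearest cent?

$5.00

Cost per g of protein: cottage cheese $0.0769, pasta $0.0813, chickpeas $0.1000.
Take 3 servings of cottage cheese: +39.0 g protein for $3.00 (total $3.00, still need 23.0 g).
Take 2 servings of pasta: +16.0 g protein for $1.30 (total $4.30, still need 7.0 g).
Take 0.875 servings of chickpeas: +7.0 g protein for $0.70 (total $5.00, still need 0.0 g).
Greedy by cheapest-per-g is optimal for a single linear constraint, so the minimum cost is $5.00.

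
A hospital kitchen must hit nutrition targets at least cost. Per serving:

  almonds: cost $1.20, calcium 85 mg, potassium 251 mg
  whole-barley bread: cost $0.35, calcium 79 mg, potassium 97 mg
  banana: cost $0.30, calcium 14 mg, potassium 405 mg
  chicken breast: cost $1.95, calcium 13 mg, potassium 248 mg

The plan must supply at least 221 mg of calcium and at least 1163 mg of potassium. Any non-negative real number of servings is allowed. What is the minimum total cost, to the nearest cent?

almonds only: max(221/85, 1163/251) = 4.633 servings → $5.56.
whole-barley bread only: max(221/79, 1163/97) = 11.99 servings → $4.20.
banana only: max(221/14, 1163/405) = 15.79 servings → $4.74.
chicken breast only: max(221/13, 1163/248) = 17 servings → $33.15.
almonds + whole-barley bread with both targets exact would need a negative amount; discard.
almonds + banana with both tight: 2.369 servings and 1.404 servings → $3.26.
almonds + chicken breast with both tight: 2.228 servings and 2.435 servings → $7.42.
whole-barley bread + banana with both tight: 2.39 servings and 2.299 servings → $1.53.
whole-barley bread + chicken breast with both tight: 2.165 servings and 3.843 servings → $8.25.
banana + chicken breast: the both-tight solution has a negative serving — not a feasible corner.
The minimum over all feasible corners is $1.53.

$1.53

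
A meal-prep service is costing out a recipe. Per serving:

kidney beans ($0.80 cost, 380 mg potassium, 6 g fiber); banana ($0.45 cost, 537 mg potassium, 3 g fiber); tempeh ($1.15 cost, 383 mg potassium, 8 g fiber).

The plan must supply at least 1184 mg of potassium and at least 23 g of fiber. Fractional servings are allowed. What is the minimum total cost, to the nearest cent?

A basic optimal solution has at most two foods positive. Try each food alone and each pair with both targets met exactly.
kidney beans only: max(1184/380, 23/6) = 3.833 servings → $3.07.
banana only: max(1184/537, 23/3) = 7.667 servings → $3.45.
tempeh only: max(1184/383, 23/8) = 3.091 servings → $3.56.
kidney beans + banana: the both-tight solution has a negative serving — not a feasible corner.
kidney beans + tempeh with both tight: 0.8935 servings and 2.205 servings → $3.25.
banana + tempeh with both tight: 0.2107 servings and 2.796 servings → $3.31.
So the least-cost plan costs $3.07.

$3.07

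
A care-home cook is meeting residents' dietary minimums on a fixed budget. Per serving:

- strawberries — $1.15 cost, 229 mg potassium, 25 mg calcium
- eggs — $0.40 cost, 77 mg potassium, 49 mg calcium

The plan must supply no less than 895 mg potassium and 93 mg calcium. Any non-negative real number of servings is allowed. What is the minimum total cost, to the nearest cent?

$4.49

Minimising a linear cost over {potassium ≥ 895, calcium ≥ 93, servings ≥ 0} — the optimum is at a vertex, using one or two foods.
strawberries only: max(895/229, 93/25) = 3.908 servings → $4.49.
eggs only: max(895/77, 93/49) = 11.62 servings → $4.65.
strawberries + eggs with both targets exact would need a negative amount; discard.
Cheapest feasible corner: $4.49.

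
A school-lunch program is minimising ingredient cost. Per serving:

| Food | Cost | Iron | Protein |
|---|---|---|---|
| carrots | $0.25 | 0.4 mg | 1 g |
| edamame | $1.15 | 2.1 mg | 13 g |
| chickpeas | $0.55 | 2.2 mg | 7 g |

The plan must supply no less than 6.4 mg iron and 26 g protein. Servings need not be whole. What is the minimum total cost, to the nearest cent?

$2.04

This is a tiny linear program; its minimum lies at a vertex of the feasible set. List the vertices and price them.
carrots only: max(6.4/0.4, 26/1) = 26 servings → $6.50.
edamame only: max(6.4/2.1, 26/13) = 3.048 servings → $3.50.
chickpeas only: max(6.4/2.2, 26/7) = 3.714 servings → $2.04.
carrots + edamame with both tight: 9.226 servings and 1.29 servings → $3.79.
carrots + chickpeas: the both-tight solution has a negative serving — not a feasible corner.
edamame + chickpeas with both tight: 0.8921 servings and 2.058 servings → $2.16.
Cheapest feasible corner: $2.04.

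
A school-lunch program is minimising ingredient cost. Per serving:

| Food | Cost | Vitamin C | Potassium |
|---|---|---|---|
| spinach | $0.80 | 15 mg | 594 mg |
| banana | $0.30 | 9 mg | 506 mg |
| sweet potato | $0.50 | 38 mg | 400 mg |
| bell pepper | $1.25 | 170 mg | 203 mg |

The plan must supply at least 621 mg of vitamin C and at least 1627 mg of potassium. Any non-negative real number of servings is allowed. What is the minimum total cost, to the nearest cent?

For a min-cost LP with two ≥-constraints, a basic feasible solution has at most two positive variables.
spinach only: max(621/15, 1627/594) = 41.4 servings → $33.12.
banana only: max(621/9, 1627/506) = 69 servings → $20.70.
sweet potato only: max(621/38, 1627/400) = 16.34 servings → $8.17.
bell pepper only: max(621/170, 1627/203) = 8.015 servings → $10.02.
spinach + banana: the both-tight solution has a negative serving — not a feasible corner.
spinach + sweet potato: intersection lies outside the first quadrant.
spinach + bell pepper with both tight: 1.537 servings and 3.517 servings → $5.63.
banana + sweet potato with both targets exact would need a negative amount; discard.
banana + bell pepper with both tight: 1.788 servings and 3.558 servings → $4.98.
sweet potato + bell pepper with both tight: 2.497 servings and 3.095 servings → $5.12.
The minimum over all feasible corners is $4.98.

$4.98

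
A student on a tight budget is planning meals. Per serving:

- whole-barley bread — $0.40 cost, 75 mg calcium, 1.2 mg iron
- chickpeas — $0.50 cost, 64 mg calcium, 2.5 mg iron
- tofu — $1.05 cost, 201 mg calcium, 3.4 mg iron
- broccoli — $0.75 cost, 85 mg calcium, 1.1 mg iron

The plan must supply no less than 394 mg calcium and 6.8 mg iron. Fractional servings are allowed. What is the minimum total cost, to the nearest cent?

$2.07

For a min-cost LP with two ≥-constraints, a basic feasible solution has at most two positive variables.
whole-barley bread only: max(394/75, 6.8/1.2) = 5.667 servings → $2.27.
chickpeas only: max(394/64, 6.8/2.5) = 6.156 servings → $3.08.
tofu only: max(394/201, 6.8/3.4) = 2 servings → $2.10.
broccoli only: max(394/85, 6.8/1.1) = 6.182 servings → $4.64.
whole-barley bread + chickpeas with both tight: 4.967 servings and 0.336 servings → $2.15.
whole-barley bread + tofu: the both-tight solution has a negative serving — not a feasible corner.
whole-barley bread + broccoli: intersection lies outside the first quadrant.
chickpeas + tofu with both tight: 0.09547 servings and 1.93 servings → $2.07.
chickpeas + broccoli with both tight: 1.018 servings and 3.869 servings → $3.41.
tofu + broccoli with both targets exact would need a negative amount; discard.
The minimum over all feasible corners is $2.07.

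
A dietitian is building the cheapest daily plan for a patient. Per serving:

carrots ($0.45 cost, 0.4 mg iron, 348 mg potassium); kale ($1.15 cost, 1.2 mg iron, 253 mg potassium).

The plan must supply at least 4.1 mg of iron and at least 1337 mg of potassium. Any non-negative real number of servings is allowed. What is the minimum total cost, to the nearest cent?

$4.05

Compare the cost at each extreme point of the feasible region.
carrots only: max(4.1/0.4, 1337/348) = 10.25 servings → $4.61.
kale only: max(4.1/1.2, 1337/253) = 5.285 servings → $6.08.
carrots + kale with both tight: 1.792 servings and 2.819 servings → $4.05.
The minimum over all feasible corners is $4.05.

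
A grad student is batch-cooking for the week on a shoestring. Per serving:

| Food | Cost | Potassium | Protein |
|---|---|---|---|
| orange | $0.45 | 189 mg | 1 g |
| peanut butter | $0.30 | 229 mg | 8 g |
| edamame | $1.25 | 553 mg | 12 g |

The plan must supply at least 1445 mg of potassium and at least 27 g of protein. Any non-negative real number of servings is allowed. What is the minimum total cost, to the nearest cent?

An LP optimum is at a vertex; with two nutrient constraints at most two foods are used. Check each candidate.
orange only: max(1445/189, 27/1) = 27 servings → $12.15.
peanut butter only: max(1445/229, 27/8) = 6.31 servings → $1.89.
edamame only: max(1445/553, 27/12) = 2.613 servings → $3.27.
orange + peanut butter with both tight: 4.191 servings and 2.851 servings → $2.74.
orange + edamame with both tight: 1.405 servings and 2.133 servings → $3.30.
peanut butter + edamame: the both-tight solution has a negative serving — not a feasible corner.
So the least-cost plan costs $1.89.

$1.89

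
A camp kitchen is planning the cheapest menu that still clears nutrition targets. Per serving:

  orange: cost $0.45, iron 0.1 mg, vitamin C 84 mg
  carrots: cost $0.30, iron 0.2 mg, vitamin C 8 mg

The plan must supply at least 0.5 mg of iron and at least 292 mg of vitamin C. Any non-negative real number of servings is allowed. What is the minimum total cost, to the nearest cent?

$1.77

This is a tiny linear program; its minimum lies at a vertex of the feasible set. List the vertices and price them.
orange only: max(0.5/0.1, 292/84) = 5 servings → $2.25.
carrots only: max(0.5/0.2, 292/8) = 36.5 servings → $10.95.
orange + carrots with both tight: 3.4 servings and 0.8 servings → $1.77.
Cheapest feasible corner: $1.77.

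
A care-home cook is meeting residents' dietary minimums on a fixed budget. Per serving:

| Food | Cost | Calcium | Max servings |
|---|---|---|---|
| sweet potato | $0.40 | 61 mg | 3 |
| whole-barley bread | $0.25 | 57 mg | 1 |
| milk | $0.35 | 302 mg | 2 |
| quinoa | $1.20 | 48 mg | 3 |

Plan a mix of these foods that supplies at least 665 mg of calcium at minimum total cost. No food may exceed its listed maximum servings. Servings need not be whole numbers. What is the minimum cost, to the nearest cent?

Cost per mg of calcium: milk $0.0012, whole-barley bread $0.0044, sweet potato $0.0066, quinoa $0.0250.
Take 2 servings of milk: +604.0 mg calcium for $0.70 (total $0.70, still need 61.0 mg).
Take 1 serving of whole-barley bread: +57.0 mg calcium for $0.25 (total $0.95, still need 4.0 mg).
Take 0.06557 servings of sweet potato: +4.0 mg calcium for $0.03 (total $0.98, still need 0.0 mg).
Filling from the cheapest source first is optimal under one linear minimum: $0.98.

$0.98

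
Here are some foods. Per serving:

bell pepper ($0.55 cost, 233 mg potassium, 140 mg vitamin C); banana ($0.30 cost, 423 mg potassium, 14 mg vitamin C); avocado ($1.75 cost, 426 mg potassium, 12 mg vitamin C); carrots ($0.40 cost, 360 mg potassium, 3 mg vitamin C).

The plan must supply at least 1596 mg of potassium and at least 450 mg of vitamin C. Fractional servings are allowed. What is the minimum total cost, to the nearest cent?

$2.29

An LP optimum is at a vertex; with two nutrient constraints at most two foods are used. Check each candidate.
bell pepper only: max(1596/233, 450/140) = 6.85 servings → $3.77.
banana only: max(1596/423, 450/14) = 32.14 servings → $9.64.
avocado only: max(1596/426, 450/12) = 37.5 servings → $65.62.
carrots only: max(1596/360, 450/3) = 150 servings → $60.00.
bell pepper + banana with both tight: 3.002 servings and 2.119 servings → $2.29.
bell pepper + avocado with both tight: 3.035 servings and 2.086 servings → $5.32.
bell pepper + carrots with both tight: 3.163 servings and 2.386 servings → $2.69.
banana + avocado with both targets exact would need a negative amount; discard.
banana + carrots: intersection lies outside the first quadrant.
avocado + carrots: intersection lies outside the first quadrant.
Cheapest feasible corner: $2.29.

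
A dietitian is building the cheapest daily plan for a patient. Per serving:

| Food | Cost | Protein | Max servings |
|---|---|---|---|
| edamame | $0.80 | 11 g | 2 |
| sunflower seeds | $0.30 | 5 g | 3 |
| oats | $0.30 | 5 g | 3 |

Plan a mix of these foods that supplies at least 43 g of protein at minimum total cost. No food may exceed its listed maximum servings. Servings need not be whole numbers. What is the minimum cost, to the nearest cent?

Cost per g of protein: sunflower seeds $0.0600, oats $0.0600, edamame $0.0727.
Take 3 servings of sunflower seeds: +15.0 g protein for $0.90 (total $0.90, still need 28.0 g).
Take 3 servings of oats: +15.0 g protein for $0.90 (total $1.80, still need 13.0 g).
Take 1.182 servings of edamame: +13.0 g protein for $0.95 (total $2.75, still need 0.0 g).
Filling from the cheapest source first is optimal under one linear minimum: $2.75.

$2.75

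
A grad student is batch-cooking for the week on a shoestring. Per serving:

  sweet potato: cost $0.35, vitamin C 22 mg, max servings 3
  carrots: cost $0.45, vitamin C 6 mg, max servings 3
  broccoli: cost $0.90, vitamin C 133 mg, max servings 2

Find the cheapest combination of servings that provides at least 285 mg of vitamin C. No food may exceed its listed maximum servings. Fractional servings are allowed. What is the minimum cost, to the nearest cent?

$2.10

Cost per mg of vitamin C: broccoli $0.0068, sweet potato $0.0159, carrots $0.0750.
Take 2 servings of broccoli: +266.0 mg vitamin C for $1.80 (total $1.80, still need 19.0 mg).
Take 0.8636 servings of sweet potato: +19.0 mg vitamin C for $0.30 (total $2.10, still need 0.0 mg).
Greedy by cheapest-per-mg is optimal for a single linear constraint, so the minimum cost is $2.10.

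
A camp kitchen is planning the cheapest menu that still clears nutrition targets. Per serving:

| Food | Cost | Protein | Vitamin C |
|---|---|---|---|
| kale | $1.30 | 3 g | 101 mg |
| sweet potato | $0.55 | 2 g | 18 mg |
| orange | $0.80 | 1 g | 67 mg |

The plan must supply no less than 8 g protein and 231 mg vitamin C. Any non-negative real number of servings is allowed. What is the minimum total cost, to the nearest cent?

Minimising a linear cost over {protein ≥ 8, vitamin C ≥ 231, servings ≥ 0} — the optimum is at a vertex, using one or two foods.
kale only: max(8/3, 231/101) = 2.667 servings → $3.47.
sweet potato only: max(8/2, 231/18) = 12.83 servings → $7.06.
orange only: max(8/1, 231/67) = 8 servings → $6.40.
kale + sweet potato with both tight: 2.149 servings and 0.777 servings → $3.22.
kale + orange with both targets exact would need a negative amount; discard.
sweet potato + orange with both tight: 2.629 servings and 2.741 servings → $3.64.
The minimum over all feasible corners is $3.22.

$3.22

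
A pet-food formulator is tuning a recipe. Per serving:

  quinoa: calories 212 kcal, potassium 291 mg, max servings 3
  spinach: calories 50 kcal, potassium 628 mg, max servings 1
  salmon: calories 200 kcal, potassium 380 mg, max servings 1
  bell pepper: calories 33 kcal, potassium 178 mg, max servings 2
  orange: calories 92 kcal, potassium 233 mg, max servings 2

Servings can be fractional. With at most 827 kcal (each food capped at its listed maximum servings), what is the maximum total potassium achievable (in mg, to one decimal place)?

Potassium per kcal: spinach 12.56, bell pepper 5.394, orange 2.533, salmon 1.9, quinoa 1.373.
Take 1 serving of spinach: uses 50 kcal, +628.0 mg potassium (running total 628.0 mg).
Take 2 servings of bell pepper: uses 66 kcal, +356.0 mg potassium (running total 984.0 mg).
Take 2 servings of orange: uses 184 kcal, +466.0 mg potassium (running total 1450.0 mg).
Take 1 serving of salmon: uses 200 kcal, +380.0 mg potassium (running total 1830.0 mg).
Take 1.542 servings of quinoa: uses 327 kcal, +448.9 mg potassium (running total 2278.9 mg).
Greedy by best ratio exhausts the calories allowance optimally: 2278.9 mg.

2278.9 mg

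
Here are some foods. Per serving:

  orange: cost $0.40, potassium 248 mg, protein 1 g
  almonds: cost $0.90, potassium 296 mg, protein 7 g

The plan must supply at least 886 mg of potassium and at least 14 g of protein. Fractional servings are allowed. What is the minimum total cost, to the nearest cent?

$2.19

This is a tiny linear program; its minimum lies at a vertex of the feasible set. List the vertices and price them.
orange only: max(886/248, 14/1) = 14 servings → $5.60.
almonds only: max(886/296, 14/7) = 2.993 servings → $2.69.
orange + almonds with both tight: 1.429 servings and 1.796 servings → $2.19.
The minimum over all feasible corners is $2.19.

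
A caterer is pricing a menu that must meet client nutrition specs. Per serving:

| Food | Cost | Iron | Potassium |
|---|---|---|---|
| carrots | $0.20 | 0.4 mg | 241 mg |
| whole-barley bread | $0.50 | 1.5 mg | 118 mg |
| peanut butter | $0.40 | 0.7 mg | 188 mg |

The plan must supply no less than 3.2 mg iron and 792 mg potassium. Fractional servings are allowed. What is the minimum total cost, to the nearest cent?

$1.24

A basic optimal solution has at most two foods positive. Try each food alone and each pair with both targets met exactly.
carrots only: max(3.2/0.4, 792/241) = 8 servings → $1.60.
whole-barley bread only: max(3.2/1.5, 792/118) = 6.712 servings → $3.36.
peanut butter only: max(3.2/0.7, 792/188) = 4.571 servings → $1.83.
carrots + whole-barley bread with both tight: 2.578 servings and 1.446 servings → $1.24.
carrots + peanut butter: intersection lies outside the first quadrant.
whole-barley bread + peanut butter with both tight: 0.2367 servings and 4.064 servings → $1.74.
The minimum over all feasible corners is $1.24.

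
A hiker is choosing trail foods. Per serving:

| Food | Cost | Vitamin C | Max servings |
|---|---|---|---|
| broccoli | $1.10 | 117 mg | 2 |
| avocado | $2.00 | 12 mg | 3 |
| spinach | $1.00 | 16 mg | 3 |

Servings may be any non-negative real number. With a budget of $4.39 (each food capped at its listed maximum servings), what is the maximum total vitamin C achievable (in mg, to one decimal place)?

269.0 mg

Vitamin C per dollar: broccoli 106.4, spinach 16, avocado 6.
Take 2 servings of broccoli: spends $2.20, +234.0 mg vitamin C (running total 234.0 mg).
Take 2.19 servings of spinach: spends $2.19, +35.0 mg vitamin C (running total 269.0 mg).
Greedy by best ratio exhausts the cost allowance optimally: 269.0 mg.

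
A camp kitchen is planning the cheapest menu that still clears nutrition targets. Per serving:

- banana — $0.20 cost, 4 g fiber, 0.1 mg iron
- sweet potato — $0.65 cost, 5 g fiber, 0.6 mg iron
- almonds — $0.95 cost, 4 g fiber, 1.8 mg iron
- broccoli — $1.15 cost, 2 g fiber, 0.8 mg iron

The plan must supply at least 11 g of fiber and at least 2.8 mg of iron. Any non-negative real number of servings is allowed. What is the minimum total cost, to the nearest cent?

$1.66

With two linear requirements the optimum uses one or two foods; enumerate the corners.
banana only: max(11/4, 2.8/0.1) = 28 servings → $5.60.
sweet potato only: max(11/5, 2.8/0.6) = 4.667 servings → $3.03.
almonds only: max(11/4, 2.8/1.8) = 2.75 servings → $2.61.
broccoli only: max(11/2, 2.8/0.8) = 5.5 servings → $6.33.
banana + sweet potato: intersection lies outside the first quadrant.
banana + almonds with both tight: 1.265 servings and 1.485 servings → $1.66.
banana + broccoli with both tight: 1.067 servings and 3.367 servings → $4.08.
sweet potato + almonds with both tight: 1.303 servings and 1.121 servings → $1.91.
sweet potato + broccoli with both tight: 1.143 servings and 2.643 servings → $3.78.
almonds + broccoli: the both-tight solution has a negative serving — not a feasible corner.
The minimum over all feasible corners is $1.66.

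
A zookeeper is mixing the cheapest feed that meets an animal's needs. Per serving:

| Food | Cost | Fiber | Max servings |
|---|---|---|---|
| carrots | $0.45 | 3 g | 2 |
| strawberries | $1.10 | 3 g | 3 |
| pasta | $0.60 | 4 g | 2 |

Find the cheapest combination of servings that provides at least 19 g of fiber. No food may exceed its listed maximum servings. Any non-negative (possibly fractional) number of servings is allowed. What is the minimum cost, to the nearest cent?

Cost per g of fiber: carrots $0.1500, pasta $0.1500, strawberries $0.3667.
Take 2 servings of carrots: +6.0 g fiber for $0.90 (total $0.90, still need 13.0 g).
Take 2 servings of pasta: +8.0 g fiber for $1.20 (total $2.10, still need 5.0 g).
Take 1.667 servings of strawberries: +5.0 g fiber for $1.83 (total $3.93, still need 0.0 g).
Greedy by cheapest-per-g is optimal for a single linear constraint, so the minimum cost is $3.93.

$3.93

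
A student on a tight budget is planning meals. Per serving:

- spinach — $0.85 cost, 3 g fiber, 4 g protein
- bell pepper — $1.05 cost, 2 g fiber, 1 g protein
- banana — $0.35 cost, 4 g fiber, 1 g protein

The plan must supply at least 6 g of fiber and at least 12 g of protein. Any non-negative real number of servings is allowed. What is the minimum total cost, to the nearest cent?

$2.55

For a min-cost LP with two ≥-constraints, a basic feasible solution has at most two positive variables.
spinach only: max(6/3, 12/4) = 3 servings → $2.55.
bell pepper only: max(6/2, 12/1) = 12 servings → $12.60.
banana only: max(6/4, 12/1) = 12 servings → $4.20.
spinach + bell pepper with both targets exact would need a negative amount; discard.
spinach + banana: intersection lies outside the first quadrant.
bell pepper + banana: the both-tight solution has a negative serving — not a feasible corner.
So the least-cost plan costs $2.55.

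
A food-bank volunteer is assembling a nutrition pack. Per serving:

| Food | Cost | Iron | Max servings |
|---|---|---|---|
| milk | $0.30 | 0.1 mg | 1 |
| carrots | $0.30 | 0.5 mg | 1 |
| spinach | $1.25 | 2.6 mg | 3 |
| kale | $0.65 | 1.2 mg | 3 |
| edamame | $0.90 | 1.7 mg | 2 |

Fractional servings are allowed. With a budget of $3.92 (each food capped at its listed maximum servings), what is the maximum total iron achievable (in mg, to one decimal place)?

8.1 mg

Iron per dollar: spinach 2.08, edamame 1.889, kale 1.846, carrots 1.667, milk 0.3333.
Take 3 servings of spinach: spends $3.75, +7.8 mg iron (running total 7.8 mg).
Take 0.1889 servings of edamame: spends $0.17, +0.3 mg iron (running total 8.1 mg).
Filling greedily by iron-per-dollar is optimal for one linear limit, giving 8.1 mg.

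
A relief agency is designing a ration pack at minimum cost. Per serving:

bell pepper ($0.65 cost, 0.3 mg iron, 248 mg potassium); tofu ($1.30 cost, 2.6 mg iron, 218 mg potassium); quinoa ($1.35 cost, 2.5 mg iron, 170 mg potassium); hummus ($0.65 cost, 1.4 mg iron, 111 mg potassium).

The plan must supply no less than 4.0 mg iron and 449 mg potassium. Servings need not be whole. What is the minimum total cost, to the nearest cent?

With two linear requirements the optimum uses one or two foods; enumerate the corners.
bell pepper only: max(4.0/0.3, 449/248) = 13.33 servings → $8.67.
tofu only: max(4.0/2.6, 449/218) = 2.06 servings → $2.68.
quinoa only: max(4.0/2.5, 449/170) = 2.641 servings → $3.57.
hummus only: max(4.0/1.4, 449/111) = 4.045 servings → $2.63.
bell pepper + tofu with both tight: 0.5098 servings and 1.48 servings → $2.25.
bell pepper + quinoa with both tight: 0.7777 servings and 1.507 servings → $2.54.
bell pepper + hummus with both tight: 0.5881 servings and 2.731 servings → $2.16.
tofu + quinoa: the both-tight solution has a negative serving — not a feasible corner.
tofu + hummus: the both-tight solution has a negative serving — not a feasible corner.
quinoa + hummus with both targets exact would need a negative amount; discard.
So the least-cost plan costs $2.16.

$2.16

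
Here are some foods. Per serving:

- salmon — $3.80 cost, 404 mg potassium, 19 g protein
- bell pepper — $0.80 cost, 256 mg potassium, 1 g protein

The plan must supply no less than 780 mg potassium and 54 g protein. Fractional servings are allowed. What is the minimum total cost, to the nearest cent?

Compare the cost at each extreme point of the feasible region.
salmon only: max(780/404, 54/19) = 2.842 servings → $10.80.
bell pepper only: max(780/256, 54/1) = 54 servings → $43.20.
salmon + bell pepper: intersection lies outside the first quadrant.
So the least-cost plan costs $10.80.

$10.80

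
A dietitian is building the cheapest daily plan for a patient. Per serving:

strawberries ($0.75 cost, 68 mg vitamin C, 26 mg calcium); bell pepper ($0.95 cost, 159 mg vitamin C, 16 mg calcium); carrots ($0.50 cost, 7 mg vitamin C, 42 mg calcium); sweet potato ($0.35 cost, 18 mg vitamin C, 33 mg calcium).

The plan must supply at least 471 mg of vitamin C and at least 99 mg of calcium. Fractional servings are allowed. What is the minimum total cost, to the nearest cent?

This is a tiny linear program; its minimum lies at a vertex of the feasible set. List the vertices and price them.
strawberries only: max(471/68, 99/26) = 6.926 servings → $5.19.
bell pepper only: max(471/159, 99/16) = 6.188 servings → $5.88.
carrots only: max(471/7, 99/42) = 67.29 servings → $33.64.
sweet potato only: max(471/18, 99/33) = 26.17 servings → $9.16.
strawberries + bell pepper with both tight: 2.694 servings and 1.81 servings → $3.74.
strawberries + carrots: intersection lies outside the first quadrant.
strawberries + sweet potato: the both-tight solution has a negative serving — not a feasible corner.
bell pepper + carrots with both tight: 2.907 servings and 1.25 servings → $3.39.
bell pepper + sweet potato with both tight: 2.775 servings and 1.655 servings → $3.22.
carrots + sweet potato: intersection lies outside the first quadrant.
The minimum over all feasible corners is $3.22.

$3.22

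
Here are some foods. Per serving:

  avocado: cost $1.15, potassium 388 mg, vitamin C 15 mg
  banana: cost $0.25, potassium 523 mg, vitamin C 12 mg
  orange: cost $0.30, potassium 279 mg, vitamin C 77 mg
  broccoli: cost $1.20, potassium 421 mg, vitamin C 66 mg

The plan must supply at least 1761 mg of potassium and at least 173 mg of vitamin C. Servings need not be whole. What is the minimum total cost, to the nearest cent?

$1.15

avocado only: max(1761/388, 173/15) = 11.53 servings → $13.26.
banana only: max(1761/523, 173/12) = 14.42 servings → $3.60.
orange only: max(1761/279, 173/77) = 6.312 servings → $1.89.
broccoli only: max(1761/421, 173/66) = 4.183 servings → $5.02.
avocado + banana: the both-tight solution has a negative serving — not a feasible corner.
avocado + orange with both tight: 3.399 servings and 1.585 servings → $4.38.
avocado + broccoli with both tight: 2.249 servings and 2.11 servings → $5.12.
banana + orange with both tight: 2.365 servings and 1.878 servings → $1.15.
banana + broccoli with both tight: 1.473 servings and 2.353 servings → $3.19.
orange + broccoli with both targets exact would need a negative amount; discard.
The minimum over all feasible corners is $1.15.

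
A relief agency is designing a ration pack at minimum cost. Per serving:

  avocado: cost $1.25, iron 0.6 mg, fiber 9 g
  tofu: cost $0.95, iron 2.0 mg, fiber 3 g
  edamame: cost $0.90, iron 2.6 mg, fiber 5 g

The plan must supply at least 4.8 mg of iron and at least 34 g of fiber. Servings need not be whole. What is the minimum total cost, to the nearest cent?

avocado only: max(4.8/0.6, 34/9) = 8 servings → $10.00.
tofu only: max(4.8/2.0, 34/3) = 11.33 servings → $10.77.
edamame only: max(4.8/2.6, 34/5) = 6.8 servings → $6.12.
avocado + tofu with both tight: 3.309 servings and 1.407 servings → $5.47.
avocado + edamame with both tight: 3.157 servings and 1.118 servings → $4.95.
tofu + edamame: intersection lies outside the first quadrant.
Cheapest feasible corner: $4.95.

$4.95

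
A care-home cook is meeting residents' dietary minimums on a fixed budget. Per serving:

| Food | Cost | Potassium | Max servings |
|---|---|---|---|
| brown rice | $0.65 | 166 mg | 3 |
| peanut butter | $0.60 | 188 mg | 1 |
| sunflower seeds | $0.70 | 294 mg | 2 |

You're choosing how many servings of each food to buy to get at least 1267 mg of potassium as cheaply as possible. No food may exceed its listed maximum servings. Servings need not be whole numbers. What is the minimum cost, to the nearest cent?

$3.92

Cost per mg of potassium: sunflower seeds $0.0024, peanut butter $0.0032, brown rice $0.0039.
Take 2 servings of sunflower seeds: +588.0 mg potassium for $1.40 (total $1.40, still need 679.0 mg).
Take 1 serving of peanut butter: +188.0 mg potassium for $0.60 (total $2.00, still need 491.0 mg).
Take 2.958 servings of brown rice: +491.0 mg potassium for $1.92 (total $3.92, still need 0.0 mg).
Greedy by cheapest-per-mg is optimal for a single linear constraint, so the minimum cost is $3.92.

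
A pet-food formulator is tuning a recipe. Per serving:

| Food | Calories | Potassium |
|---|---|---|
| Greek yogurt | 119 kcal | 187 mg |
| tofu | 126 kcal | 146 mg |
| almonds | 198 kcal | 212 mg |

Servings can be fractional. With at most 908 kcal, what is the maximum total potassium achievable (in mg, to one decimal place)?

Potassium per kcal: Greek yogurt 1.571, tofu 1.159, almonds 1.071.
With no serving limits, spend the whole calories allowance on Greek yogurt: 908 kcal / 119 kcal × 187 mg = 1426.9 mg.

1426.9 mg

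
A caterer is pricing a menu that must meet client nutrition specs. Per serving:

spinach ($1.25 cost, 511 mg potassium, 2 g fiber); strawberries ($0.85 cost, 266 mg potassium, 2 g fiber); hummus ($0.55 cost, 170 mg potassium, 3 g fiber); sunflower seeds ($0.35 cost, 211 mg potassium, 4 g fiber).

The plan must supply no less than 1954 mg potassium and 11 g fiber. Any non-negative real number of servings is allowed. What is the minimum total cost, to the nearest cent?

$3.24

For a min-cost LP with two ≥-constraints, a basic feasible solution has at most two positive variables.
spinach only: max(1954/511, 11/2) = 5.5 servings → $6.88.
strawberries only: max(1954/266, 11/2) = 7.346 servings → $6.24.
hummus only: max(1954/170, 11/3) = 11.49 servings → $6.32.
sunflower seeds only: max(1954/211, 11/4) = 9.261 servings → $3.24.
spinach + strawberries with both tight: 2.004 servings and 3.496 servings → $5.48.
spinach + hummus with both tight: 3.346 servings and 1.436 servings → $4.97.
spinach + sunflower seeds with both tight: 3.388 servings and 1.056 servings → $4.60.
strawberries + hummus: the both-tight solution has a negative serving — not a feasible corner.
strawberries + sunflower seeds with both targets exact would need a negative amount; discard.
hummus + sunflower seeds with both targets exact would need a negative amount; discard.
Cheapest feasible corner: $3.24.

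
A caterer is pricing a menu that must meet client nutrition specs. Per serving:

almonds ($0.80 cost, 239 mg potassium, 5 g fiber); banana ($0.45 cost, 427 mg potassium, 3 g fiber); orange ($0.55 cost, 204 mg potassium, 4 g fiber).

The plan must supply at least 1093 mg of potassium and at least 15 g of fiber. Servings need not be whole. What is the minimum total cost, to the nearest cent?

Check every corner: each single food scaled to meet both minima, and each pair solved so both constraints bind.
almonds only: max(1093/239, 15/5) = 4.573 servings → $3.66.
banana only: max(1093/427, 15/3) = 5 servings → $2.25.
orange only: max(1093/204, 15/4) = 5.358 servings → $2.95.
almonds + banana with both tight: 2.205 servings and 1.326 servings → $2.36.
almonds + orange: the both-tight solution has a negative serving — not a feasible corner.
banana + orange with both tight: 1.197 servings and 2.852 servings → $2.11.
So the least-cost plan costs $2.11.

$2.11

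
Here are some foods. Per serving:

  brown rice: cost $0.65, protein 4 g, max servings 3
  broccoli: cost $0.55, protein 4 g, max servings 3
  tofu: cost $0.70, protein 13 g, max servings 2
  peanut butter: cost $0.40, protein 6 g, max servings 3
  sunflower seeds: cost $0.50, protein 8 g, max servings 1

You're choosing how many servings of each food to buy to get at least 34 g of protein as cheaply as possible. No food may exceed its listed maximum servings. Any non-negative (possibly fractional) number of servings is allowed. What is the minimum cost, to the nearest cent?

$1.90

Cost per g of protein: tofu $0.0538, sunflower seeds $0.0625, peanut butter $0.0667, broccoli $0.1375, brown rice $0.1625.
Take 2 servings of tofu: +26.0 g protein for $1.40 (total $1.40, still need 8.0 g).
Take 1 serving of sunflower seeds: +8.0 g protein for $0.50 (total $1.90, still need 0.0 g).
Filling from the cheapest source first is optimal under one linear minimum: $1.90.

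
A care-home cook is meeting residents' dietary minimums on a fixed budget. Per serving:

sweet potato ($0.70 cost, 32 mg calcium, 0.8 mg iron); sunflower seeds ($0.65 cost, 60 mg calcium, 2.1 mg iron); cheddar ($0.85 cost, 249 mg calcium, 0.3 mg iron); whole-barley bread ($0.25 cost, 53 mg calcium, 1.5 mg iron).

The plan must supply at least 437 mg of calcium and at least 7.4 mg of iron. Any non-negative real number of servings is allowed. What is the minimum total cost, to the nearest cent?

An LP optimum is at a vertex; with two nutrient constraints at most two foods are used. Check each candidate.
sweet potato only: max(437/32, 7.4/0.8) = 13.66 servings → $9.56.
sunflower seeds only: max(437/60, 7.4/2.1) = 7.283 servings → $4.73.
cheddar only: max(437/249, 7.4/0.3) = 24.67 servings → $20.97.
whole-barley bread only: max(437/53, 7.4/1.5) = 8.245 servings → $2.06.
sweet potato + sunflower seeds: the both-tight solution has a negative serving — not a feasible corner.
sweet potato + cheddar with both tight: 9.027 servings and 0.5949 servings → $6.82.
sweet potato + whole-barley bread with both targets exact would need a negative amount; discard.
sunflower seeds + cheddar with both tight: 3.39 servings and 0.9382 servings → $3.00.
sunflower seeds + whole-barley bread: intersection lies outside the first quadrant.
cheddar + whole-barley bread with both tight: 0.7363 servings and 4.786 servings → $1.82.
The minimum over all feasible corners is $1.82.

$1.82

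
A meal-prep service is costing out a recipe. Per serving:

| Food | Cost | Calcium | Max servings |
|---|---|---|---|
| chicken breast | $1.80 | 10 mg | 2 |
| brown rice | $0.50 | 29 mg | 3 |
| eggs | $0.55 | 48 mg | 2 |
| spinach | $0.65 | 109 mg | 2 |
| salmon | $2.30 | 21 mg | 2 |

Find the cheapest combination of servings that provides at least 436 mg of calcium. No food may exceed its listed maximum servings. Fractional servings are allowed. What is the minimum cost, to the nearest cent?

Cost per mg of calcium: spinach $0.0060, eggs $0.0115, brown rice $0.0172, salmon $0.1095, chicken breast $0.1800.
Take 2 servings of spinach: +218.0 mg calcium for $1.30 (total $1.30, still need 218.0 mg).
Take 2 servings of eggs: +96.0 mg calcium for $1.10 (total $2.40, still need 122.0 mg).
Take 3 servings of brown rice: +87.0 mg calcium for $1.50 (total $3.90, still need 35.0 mg).
Take 1.667 servings of salmon: +35.0 mg calcium for $3.83 (total $7.73, still need 0.0 mg).
Greedy by cheapest-per-mg is optimal for a single linear constraint, so the minimum cost is $7.73.

$7.73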